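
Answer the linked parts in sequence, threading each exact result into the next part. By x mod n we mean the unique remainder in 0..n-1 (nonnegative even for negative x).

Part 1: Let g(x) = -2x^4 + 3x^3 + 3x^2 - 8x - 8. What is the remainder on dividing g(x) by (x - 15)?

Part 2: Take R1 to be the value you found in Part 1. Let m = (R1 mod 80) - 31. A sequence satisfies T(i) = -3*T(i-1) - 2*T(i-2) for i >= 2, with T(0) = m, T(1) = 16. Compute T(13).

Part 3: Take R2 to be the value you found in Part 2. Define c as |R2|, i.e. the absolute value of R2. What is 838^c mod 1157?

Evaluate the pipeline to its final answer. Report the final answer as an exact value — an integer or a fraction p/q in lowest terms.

Part 1: remainder = value at the root: -2*(15)^4 + 3*(15)^3 + 3*(15)^2 - 8*(15)^1 - 8 = (-101250) + (10125) + (675) + (-120) + (-8) = -90578; answer -90578
Part 2: R1 = -90578; m = 31; T(2) = -3*(16) - 2*(31) = -110; iterating: T(2)=-110, T(3)=298, T(4)=-674, T(5)=1426, T(6)=-2930, T(7)=5938, T(8)=-11954, T(9)=23986, T(10)=-48050, T(11)=96178, T(12)=-192434, T(13)=384946; answer 384946
Part 3: R2 = 384946; c = 384946; squarings mod 1157: 838^1=838, 838^2=1102, 838^4=711, 838^8=1069, 838^16=802, 838^32=1069, 838^64=802, 838^128=1069, 838^256=802, 838^512=1069, 838^1024=802, 838^2048=1069, 838^4096=802, 838^8192=1069, 838^16384=802, 838^32768=1069, 838^65536=802, 838^131072=1069, 838^262144=802; 838^384946 = 838^2 * 838^16 * 838^32 * 838^128 * 838^256 * 838^512 * 838^1024 * 838^2048 * 838^4096 * 838^16384 * 838^32768 * 838^65536 * 838^262144 = 212 (mod 1157); answer 212

212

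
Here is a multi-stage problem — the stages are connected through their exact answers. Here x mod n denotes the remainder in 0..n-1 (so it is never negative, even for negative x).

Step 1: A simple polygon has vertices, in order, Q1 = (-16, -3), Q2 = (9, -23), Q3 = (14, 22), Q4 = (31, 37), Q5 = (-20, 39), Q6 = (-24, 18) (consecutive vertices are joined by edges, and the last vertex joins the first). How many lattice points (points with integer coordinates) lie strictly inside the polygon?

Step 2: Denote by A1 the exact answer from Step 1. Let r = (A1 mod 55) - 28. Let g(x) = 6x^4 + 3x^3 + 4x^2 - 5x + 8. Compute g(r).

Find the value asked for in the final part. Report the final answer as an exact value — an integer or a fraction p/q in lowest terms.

Step 1: cross terms: (-16*-23 - 9*-3)=395, (9*22 - 14*-23)=520, (14*37 - 31*22)=-164, (31*39 - -20*37)=1949, (-20*18 - -24*39)=576, (-24*-3 - -16*18)=360; twice the area = |3636| = 3636; area = 1818; boundary points = 5 + 5 + 1 + 1 + 1 + 1 = 14; strictly interior points = area - boundary/2 + 1 = 1812; answer 1812
Step 2: A1 = 1812; r = 24; 6*(24)^4 + 3*(24)^3 + 4*(24)^2 - 5*(24)^1 + 8 = (1990656) + (41472) + (2304) + (-120) + (8) = 2034320; answer 2034320

2034320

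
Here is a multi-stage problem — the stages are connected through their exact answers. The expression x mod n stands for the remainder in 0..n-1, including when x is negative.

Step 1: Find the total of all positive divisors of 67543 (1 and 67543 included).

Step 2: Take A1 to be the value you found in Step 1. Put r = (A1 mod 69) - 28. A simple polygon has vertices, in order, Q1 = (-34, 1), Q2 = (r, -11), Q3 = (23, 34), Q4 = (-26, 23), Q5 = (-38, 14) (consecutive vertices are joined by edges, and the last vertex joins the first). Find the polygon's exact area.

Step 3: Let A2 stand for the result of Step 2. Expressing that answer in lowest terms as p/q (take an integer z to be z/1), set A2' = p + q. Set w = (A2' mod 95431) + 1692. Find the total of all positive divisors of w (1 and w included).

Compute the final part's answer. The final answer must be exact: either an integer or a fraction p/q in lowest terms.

Step 1: 67543 = 7 * 9649; sigma = (1 + 7) * (1 + 9649) = 8 * 9650 = 77200; answer 77200
Step 2: A1 = 77200; r = 30; cross terms: (-34*-11 - 30*1)=344, (30*34 - 23*-11)=1273, (23*23 - -26*34)=1413, (-26*14 - -38*23)=510, (-38*1 - -34*14)=438; twice the area = |3978| = 3978; area = 1989; answer 1989
Step 3: A2 = 1989; threaded value p + q = 1990; w = 3682; 3682 = 2 * 7 * 263; sigma = (1 + 2) * (1 + 7) * (1 + 263) = 3 * 8 * 264 = 6336; answer 6336

6336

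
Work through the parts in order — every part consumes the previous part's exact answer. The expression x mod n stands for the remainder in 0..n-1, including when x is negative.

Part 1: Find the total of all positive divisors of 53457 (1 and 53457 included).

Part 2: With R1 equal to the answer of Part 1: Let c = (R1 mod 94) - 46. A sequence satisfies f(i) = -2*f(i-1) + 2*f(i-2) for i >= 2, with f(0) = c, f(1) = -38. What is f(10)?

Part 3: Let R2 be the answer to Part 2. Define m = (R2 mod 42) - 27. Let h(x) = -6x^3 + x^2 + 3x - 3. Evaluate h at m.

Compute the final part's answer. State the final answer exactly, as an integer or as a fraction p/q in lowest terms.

Part 1: 53457 = 3 * 103 * 173; sigma = (1 + 3) * (1 + 103) * (1 + 173) = 4 * 104 * 174 = 72384; answer 72384
Part 2: R1 = 72384; c = -42; f(2) = -2*(-38) + 2*(-42) = -8; iterating: f(2)=-8, f(3)=-60, f(4)=104, f(5)=-328, f(6)=864, f(7)=-2384, f(8)=6496, f(9)=-17760, f(10)=48512; answer 48512
Part 3: R2 = 48512; m = -25; -6*(-25)^3 + 1*(-25)^2 + 3*(-25)^1 - 3 = (93750) + (625) + (-75) + (-3) = 94297; answer 94297

94297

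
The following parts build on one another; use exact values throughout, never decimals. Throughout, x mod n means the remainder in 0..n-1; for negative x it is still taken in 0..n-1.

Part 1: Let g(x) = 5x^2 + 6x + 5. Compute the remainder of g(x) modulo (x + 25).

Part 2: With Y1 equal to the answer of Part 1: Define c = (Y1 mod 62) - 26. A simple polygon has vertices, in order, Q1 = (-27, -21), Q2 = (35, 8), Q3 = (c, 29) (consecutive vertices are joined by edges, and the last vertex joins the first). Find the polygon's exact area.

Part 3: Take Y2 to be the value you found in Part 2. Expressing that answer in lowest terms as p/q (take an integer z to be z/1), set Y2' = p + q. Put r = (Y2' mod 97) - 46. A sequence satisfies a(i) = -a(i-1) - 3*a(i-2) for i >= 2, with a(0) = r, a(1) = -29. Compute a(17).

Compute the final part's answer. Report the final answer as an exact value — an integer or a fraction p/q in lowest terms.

-40364

Part 1: remainder = value at the root: 5*(-25)^2 + 6*(-25)^1 + 5 = (3125) + (-150) + (5) = 2980; answer 2980
Part 2: Y1 = 2980; c = -22; cross terms: (-27*8 - 35*-21)=519, (35*29 - -22*8)=1191, (-22*-21 - -27*29)=1245; twice the area = |2955| = 2955; area = 2955/2; answer 2955/2
Part 3: Y2 = 2955/2; threaded value p + q = 2957; r = 1; a(2) = -1*(-29) - 3*(1) = 26; iterating: a(2)=26, a(3)=61, a(4)=-139, a(5)=-44, a(6)=461, a(7)=-329, a(8)=-1054, a(9)=2041, a(10)=1121, a(11)=-7244, a(12)=3881, a(13)=17851, a(14)=-29494, a(15)=-24059, a(16)=112541, a(17)=-40364; answer -40364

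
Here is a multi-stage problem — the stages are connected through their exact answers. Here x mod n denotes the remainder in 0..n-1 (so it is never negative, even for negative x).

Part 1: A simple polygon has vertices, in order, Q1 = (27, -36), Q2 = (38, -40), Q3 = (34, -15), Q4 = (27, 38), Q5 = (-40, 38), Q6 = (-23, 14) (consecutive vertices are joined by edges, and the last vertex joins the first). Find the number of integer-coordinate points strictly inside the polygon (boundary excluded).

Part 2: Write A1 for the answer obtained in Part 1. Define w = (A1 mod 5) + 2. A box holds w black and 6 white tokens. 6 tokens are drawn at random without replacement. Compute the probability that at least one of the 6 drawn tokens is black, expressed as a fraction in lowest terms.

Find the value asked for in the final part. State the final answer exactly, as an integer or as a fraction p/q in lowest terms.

461/462

Part 1: cross terms: (27*-40 - 38*-36)=288, (38*-15 - 34*-40)=790, (34*38 - 27*-15)=1697, (27*38 - -40*38)=2546, (-40*14 - -23*38)=314, (-23*-36 - 27*14)=450; twice the area = |6085| = 6085; area = 6085/2; boundary points = 1 + 1 + 1 + 67 + 1 + 50 = 121; strictly interior points = area - boundary/2 + 1 = 2983; answer 2983
Part 2: A1 = 2983; w = 5; total draws C(11,6) = 462; complement C(6,6) = 1; favorable 462 - 1 = 461; P = 461/462; answer 461/462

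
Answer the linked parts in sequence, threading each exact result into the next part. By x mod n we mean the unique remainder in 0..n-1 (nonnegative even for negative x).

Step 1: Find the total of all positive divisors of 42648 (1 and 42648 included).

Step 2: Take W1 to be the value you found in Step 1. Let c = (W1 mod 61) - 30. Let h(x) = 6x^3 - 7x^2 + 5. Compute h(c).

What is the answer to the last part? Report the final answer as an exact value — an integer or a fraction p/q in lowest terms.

Step 1: 42648 = 2^3 * 3 * 1777; sigma = (1 + 2 + 4 + 8) * (1 + 3) * (1 + 1777) = 15 * 4 * 1778 = 106680; answer 106680
Step 2: W1 = 106680; c = 22; 6*(22)^3 - 7*(22)^2 + 5 = (63888) + (-3388) + (5) = 60505; answer 60505

60505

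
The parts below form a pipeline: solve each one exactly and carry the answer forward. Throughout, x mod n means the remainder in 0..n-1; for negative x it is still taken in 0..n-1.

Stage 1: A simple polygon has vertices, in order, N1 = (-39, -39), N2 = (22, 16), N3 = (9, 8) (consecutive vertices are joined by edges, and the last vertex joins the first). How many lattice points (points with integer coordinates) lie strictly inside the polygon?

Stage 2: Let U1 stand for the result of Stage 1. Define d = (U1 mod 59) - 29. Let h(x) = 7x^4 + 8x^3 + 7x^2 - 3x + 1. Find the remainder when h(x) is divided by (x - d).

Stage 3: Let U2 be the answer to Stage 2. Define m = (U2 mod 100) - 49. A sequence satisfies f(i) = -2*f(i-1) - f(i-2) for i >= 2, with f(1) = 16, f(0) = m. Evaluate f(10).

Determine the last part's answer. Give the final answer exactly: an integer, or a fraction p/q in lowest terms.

Stage 1: cross terms: (-39*16 - 22*-39)=234, (22*8 - 9*16)=32, (9*-39 - -39*8)=-39; twice the area = |227| = 227; area = 227/2; boundary points = 1 + 1 + 1 = 3; strictly interior points = area - boundary/2 + 1 = 113; answer 113
Stage 2: U1 = 113; d = 25; remainder = value at the root: 7*(25)^4 + 8*(25)^3 + 7*(25)^2 - 3*(25)^1 + 1 = (2734375) + (125000) + (4375) + (-75) + (1) = 2863676; answer 2863676
Stage 3: U2 = 2863676; m = 27; f(2) = -2*(16) - 1*(27) = -59; iterating: f(2)=-59, f(3)=102, f(4)=-145, f(5)=188, f(6)=-231, f(7)=274, f(8)=-317, f(9)=360, f(10)=-403; answer -403

-403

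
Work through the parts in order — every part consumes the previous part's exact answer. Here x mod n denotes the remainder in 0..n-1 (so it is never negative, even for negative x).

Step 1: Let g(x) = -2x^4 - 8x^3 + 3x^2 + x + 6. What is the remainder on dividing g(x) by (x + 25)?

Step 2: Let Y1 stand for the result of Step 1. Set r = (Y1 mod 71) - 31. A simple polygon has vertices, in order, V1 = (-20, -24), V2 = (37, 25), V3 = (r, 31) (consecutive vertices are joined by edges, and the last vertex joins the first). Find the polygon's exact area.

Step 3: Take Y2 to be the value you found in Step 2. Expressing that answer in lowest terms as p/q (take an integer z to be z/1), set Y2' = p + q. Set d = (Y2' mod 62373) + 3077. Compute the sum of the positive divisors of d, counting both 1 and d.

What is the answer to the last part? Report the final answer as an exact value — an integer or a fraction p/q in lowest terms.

Step 1: remainder = value at the root: -2*(-25)^4 - 8*(-25)^3 + 3*(-25)^2 + 1*(-25)^1 + 6 = (-781250) + (125000) + (1875) + (-25) + (6) = -654394; answer -654394
Step 2: Y1 = -654394; r = -18; cross terms: (-20*25 - 37*-24)=388, (37*31 - -18*25)=1597, (-18*-24 - -20*31)=1052; twice the area = |3037| = 3037; area = 3037/2; answer 3037/2
Step 3: Y2 = 3037/2; threaded value p + q = 3039; d = 6116; 6116 = 2^2 * 11 * 139; sigma = (1 + 2 + 4) * (1 + 11) * (1 + 139) = 7 * 12 * 140 = 11760; answer 11760

11760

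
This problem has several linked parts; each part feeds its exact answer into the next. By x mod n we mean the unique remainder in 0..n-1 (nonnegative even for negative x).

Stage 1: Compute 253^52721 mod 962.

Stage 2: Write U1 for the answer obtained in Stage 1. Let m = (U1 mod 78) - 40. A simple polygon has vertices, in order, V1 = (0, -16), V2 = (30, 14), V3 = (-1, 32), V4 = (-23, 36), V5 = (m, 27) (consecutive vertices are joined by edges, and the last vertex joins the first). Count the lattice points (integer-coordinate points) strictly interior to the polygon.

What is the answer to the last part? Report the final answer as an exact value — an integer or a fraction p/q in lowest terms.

1400

Stage 1: squarings mod 962: 253^1=253, 253^2=517, 253^4=815, 253^8=445, 253^16=815, 253^32=445, 253^64=815, 253^128=445, 253^256=815, 253^512=445, 253^1024=815, 253^2048=445, 253^4096=815, 253^8192=445, 253^16384=815, 253^32768=445; 253^52721 = 253^1 * 253^16 * 253^32 * 253^64 * 253^128 * 253^256 * 253^1024 * 253^2048 * 253^16384 * 253^32768 = 327 (mod 962); answer 327
Stage 2: U1 = 327; m = -25; cross terms: (0*14 - 30*-16)=480, (30*32 - -1*14)=974, (-1*36 - -23*32)=700, (-23*27 - -25*36)=279, (-25*-16 - 0*27)=400; twice the area = |2833| = 2833; area = 2833/2; boundary points = 30 + 1 + 2 + 1 + 1 = 35; strictly interior points = area - boundary/2 + 1 = 1400; answer 1400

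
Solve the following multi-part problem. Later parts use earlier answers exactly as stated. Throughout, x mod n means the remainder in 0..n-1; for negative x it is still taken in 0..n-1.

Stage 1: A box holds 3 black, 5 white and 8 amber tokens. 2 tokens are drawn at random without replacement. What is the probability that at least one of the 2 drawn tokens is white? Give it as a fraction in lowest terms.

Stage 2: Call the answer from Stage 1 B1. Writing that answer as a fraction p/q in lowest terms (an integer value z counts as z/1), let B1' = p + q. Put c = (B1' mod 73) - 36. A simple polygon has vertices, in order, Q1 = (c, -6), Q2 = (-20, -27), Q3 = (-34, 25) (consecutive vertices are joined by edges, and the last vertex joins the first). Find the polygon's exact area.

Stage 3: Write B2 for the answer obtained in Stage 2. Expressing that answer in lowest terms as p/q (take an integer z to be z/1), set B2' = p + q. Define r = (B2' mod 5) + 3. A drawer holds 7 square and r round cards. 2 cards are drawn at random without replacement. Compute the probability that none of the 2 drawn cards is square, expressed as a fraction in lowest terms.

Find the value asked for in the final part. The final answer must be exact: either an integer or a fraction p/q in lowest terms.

3/13

Stage 1: total draws C(16,2) = 120; complement C(11,2) = 55; favorable 120 - 55 = 65; P = 13/24; answer 13/24
Stage 2: B1 = 13/24; threaded value p + q = 37; c = 1; cross terms: (1*-27 - -20*-6)=-147, (-20*25 - -34*-27)=-1418, (-34*-6 - 1*25)=179; twice the area = |-1386| = 1386; area = 693; answer 693
Stage 3: B2 = 693; threaded value p + q = 694; r = 7; total draws C(14,2) = 91; favorable C(7,2) = 21; P = 3/13; answer 3/13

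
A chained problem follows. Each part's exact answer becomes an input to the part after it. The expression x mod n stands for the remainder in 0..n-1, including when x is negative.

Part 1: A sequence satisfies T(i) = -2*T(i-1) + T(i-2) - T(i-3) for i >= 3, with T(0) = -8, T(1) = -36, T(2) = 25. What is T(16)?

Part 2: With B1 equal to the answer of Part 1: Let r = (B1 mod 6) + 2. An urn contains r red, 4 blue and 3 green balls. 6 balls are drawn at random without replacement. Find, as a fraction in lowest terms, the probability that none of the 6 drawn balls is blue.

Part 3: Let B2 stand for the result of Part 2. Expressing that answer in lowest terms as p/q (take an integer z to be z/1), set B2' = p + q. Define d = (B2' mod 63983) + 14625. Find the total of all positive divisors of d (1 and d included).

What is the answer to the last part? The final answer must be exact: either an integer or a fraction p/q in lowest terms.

25970

Part 1: T(3) = -2*(25) + 1*(-36) - 1*(-8) = -78; iterating: T(3)=-78, T(4)=217, T(5)=-537, T(6)=1369, T(7)=-3492, T(8)=8890, T(9)=-22641, T(10)=57664, T(11)=-146859, T(12)=374023, T(13)=-952569, T(14)=2426020, T(15)=-6178632, T(16)=15735853; answer 15735853
Part 2: B1 = 15735853; r = 3; total draws C(10,6) = 210; favorable C(6,6) = 1; P = 1/210; answer 1/210
Part 3: B2 = 1/210; threaded value p + q = 211; d = 14836; 14836 = 2^2 * 3709; sigma = (1 + 2 + 4) * (1 + 3709) = 7 * 3710 = 25970; answer 25970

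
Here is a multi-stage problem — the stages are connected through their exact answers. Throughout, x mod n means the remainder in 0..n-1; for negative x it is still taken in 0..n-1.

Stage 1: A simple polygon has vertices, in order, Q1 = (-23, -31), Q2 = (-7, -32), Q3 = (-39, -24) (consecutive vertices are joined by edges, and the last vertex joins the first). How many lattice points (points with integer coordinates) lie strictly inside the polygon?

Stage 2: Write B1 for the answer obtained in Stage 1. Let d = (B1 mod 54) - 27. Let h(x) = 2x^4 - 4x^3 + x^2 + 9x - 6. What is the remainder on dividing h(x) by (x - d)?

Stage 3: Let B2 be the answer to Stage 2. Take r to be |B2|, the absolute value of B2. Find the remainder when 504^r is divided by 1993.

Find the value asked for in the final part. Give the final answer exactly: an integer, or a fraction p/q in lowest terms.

Stage 1: cross terms: (-23*-32 - -7*-31)=519, (-7*-24 - -39*-32)=-1080, (-39*-31 - -23*-24)=657; twice the area = |96| = 96; area = 48; boundary points = 1 + 8 + 1 = 10; strictly interior points = area - boundary/2 + 1 = 44; answer 44
Stage 2: B1 = 44; d = 17; remainder = value at the root: 2*(17)^4 - 4*(17)^3 + 1*(17)^2 + 9*(17)^1 - 6 = (167042) + (-19652) + (289) + (153) + (-6) = 147826; answer 147826
Stage 3: B2 = 147826; r = 147826; squarings mod 1993: 504^1=504, 504^2=905, 504^4=1895, 504^8=1632, 504^16=776, 504^32=290, 504^64=394, 504^128=1775, 504^256=1685, 504^512=1193, 504^1024=247, 504^2048=1219, 504^4096=1176, 504^8192=1827, 504^16384=1647, 504^32768=136, 504^65536=559, 504^131072=1573; 504^147826 = 504^2 * 504^16 * 504^32 * 504^64 * 504^256 * 504^16384 * 504^131072 = 226 (mod 1993); answer 226

226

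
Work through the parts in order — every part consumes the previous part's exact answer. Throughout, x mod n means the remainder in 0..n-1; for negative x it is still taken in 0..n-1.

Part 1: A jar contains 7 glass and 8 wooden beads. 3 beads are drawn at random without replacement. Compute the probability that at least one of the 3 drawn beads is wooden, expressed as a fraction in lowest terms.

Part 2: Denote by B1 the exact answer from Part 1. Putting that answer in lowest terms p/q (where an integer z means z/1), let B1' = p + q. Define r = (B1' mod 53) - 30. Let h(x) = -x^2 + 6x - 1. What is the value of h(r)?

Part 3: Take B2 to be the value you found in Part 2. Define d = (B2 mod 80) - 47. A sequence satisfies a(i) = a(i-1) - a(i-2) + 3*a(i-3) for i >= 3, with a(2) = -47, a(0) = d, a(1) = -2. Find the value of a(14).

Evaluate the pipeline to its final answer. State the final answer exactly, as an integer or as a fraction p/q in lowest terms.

-10853

Part 1: total draws C(15,3) = 455; complement C(7,3) = 35; favorable 455 - 35 = 420; P = 12/13; answer 12/13
Part 2: B1 = 12/13; threaded value p + q = 25; r = -5; -1*(-5)^2 + 6*(-5)^1 - 1 = (-25) + (-30) + (-1) = -56; answer -56
Part 3: B2 = -56; d = -23; a(3) = 1*(-47) - 1*(-2) + 3*(-23) = -114; iterating: a(3)=-114, a(4)=-73, a(5)=-100, a(6)=-369, a(7)=-488, a(8)=-419, a(9)=-1038, a(10)=-2083, a(11)=-2302, a(12)=-3333, a(13)=-7280, a(14)=-10853; answer -10853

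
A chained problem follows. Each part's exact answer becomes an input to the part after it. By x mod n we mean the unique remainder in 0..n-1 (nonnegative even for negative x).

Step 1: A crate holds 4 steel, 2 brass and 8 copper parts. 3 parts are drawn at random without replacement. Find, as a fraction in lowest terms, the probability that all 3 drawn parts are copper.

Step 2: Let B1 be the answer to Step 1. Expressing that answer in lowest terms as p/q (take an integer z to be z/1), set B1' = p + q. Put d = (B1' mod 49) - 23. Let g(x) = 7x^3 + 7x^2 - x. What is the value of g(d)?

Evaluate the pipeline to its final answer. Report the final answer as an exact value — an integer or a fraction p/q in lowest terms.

Step 1: total draws C(14,3) = 364; favorable C(8,3) = 56; P = 2/13; answer 2/13
Step 2: B1 = 2/13; threaded value p + q = 15; d = -8; 7*(-8)^3 + 7*(-8)^2 - 1*(-8)^1 = (-3584) + (448) + (8) = -3128; answer -3128

-3128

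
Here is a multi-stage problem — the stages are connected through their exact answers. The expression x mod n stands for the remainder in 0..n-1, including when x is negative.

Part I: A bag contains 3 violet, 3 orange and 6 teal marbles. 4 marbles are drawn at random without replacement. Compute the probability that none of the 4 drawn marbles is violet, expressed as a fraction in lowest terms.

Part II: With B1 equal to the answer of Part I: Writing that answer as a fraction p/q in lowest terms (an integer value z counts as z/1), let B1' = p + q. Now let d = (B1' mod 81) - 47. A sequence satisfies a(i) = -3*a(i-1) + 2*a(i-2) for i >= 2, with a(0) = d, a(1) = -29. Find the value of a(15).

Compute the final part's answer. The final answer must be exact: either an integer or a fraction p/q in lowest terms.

-1887494059

Part I: total draws C(12,4) = 495; favorable C(9,4) = 126; P = 14/55; answer 14/55
Part II: B1 = 14/55; threaded value p + q = 69; d = 22; a(2) = -3*(-29) + 2*(22) = 131; iterating: a(2)=131, a(3)=-451, a(4)=1615, a(5)=-5747, a(6)=20471, a(7)=-72907, a(8)=259663, a(9)=-924803, a(10)=3293735, a(11)=-11730811, a(12)=41779903, a(13)=-148801331, a(14)=529963799, a(15)=-1887494059; answer -1887494059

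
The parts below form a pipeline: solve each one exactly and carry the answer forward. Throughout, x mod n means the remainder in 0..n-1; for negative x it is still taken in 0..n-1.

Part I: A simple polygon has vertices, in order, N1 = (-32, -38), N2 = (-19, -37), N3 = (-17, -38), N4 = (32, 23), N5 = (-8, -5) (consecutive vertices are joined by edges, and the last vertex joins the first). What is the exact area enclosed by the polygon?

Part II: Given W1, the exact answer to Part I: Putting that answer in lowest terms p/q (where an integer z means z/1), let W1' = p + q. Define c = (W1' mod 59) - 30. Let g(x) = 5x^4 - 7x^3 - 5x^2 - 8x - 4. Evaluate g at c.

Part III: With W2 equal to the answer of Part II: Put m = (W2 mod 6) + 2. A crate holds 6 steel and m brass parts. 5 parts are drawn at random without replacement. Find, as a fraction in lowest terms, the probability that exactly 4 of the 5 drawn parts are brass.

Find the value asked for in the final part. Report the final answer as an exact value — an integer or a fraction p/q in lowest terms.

1/42

Part I: cross terms: (-32*-37 - -19*-38)=462, (-19*-38 - -17*-37)=93, (-17*23 - 32*-38)=825, (32*-5 - -8*23)=24, (-8*-38 - -32*-5)=144; twice the area = |1548| = 1548; area = 774; answer 774
Part II: W1 = 774; threaded value p + q = 775; c = -22; 5*(-22)^4 - 7*(-22)^3 - 5*(-22)^2 - 8*(-22)^1 - 4 = (1171280) + (74536) + (-2420) + (176) + (-4) = 1243568; answer 1243568
Part III: W2 = 1243568; m = 4; total draws C(10,5) = 252; favorable C(4,4)*C(6,1) = 6; P = 1/42; answer 1/42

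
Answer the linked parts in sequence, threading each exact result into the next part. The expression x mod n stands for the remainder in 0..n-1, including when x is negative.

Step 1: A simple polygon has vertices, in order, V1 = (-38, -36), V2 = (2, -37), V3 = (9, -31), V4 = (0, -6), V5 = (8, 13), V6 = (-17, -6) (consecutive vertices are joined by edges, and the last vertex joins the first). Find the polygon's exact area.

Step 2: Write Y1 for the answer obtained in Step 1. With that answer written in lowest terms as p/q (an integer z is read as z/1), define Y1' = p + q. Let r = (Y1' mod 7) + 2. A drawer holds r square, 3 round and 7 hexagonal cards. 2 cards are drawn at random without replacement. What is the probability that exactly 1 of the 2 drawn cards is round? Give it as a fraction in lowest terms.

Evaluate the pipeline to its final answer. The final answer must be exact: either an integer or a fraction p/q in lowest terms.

Step 1: cross terms: (-38*-37 - 2*-36)=1478, (2*-31 - 9*-37)=271, (9*-6 - 0*-31)=-54, (0*13 - 8*-6)=48, (8*-6 - -17*13)=173, (-17*-36 - -38*-6)=384; twice the area = |2300| = 2300; area = 1150; answer 1150
Step 2: Y1 = 1150; threaded value p + q = 1151; r = 5; total draws C(15,2) = 105; favorable C(3,1)*C(12,1) = 36; P = 12/35; answer 12/35

12/35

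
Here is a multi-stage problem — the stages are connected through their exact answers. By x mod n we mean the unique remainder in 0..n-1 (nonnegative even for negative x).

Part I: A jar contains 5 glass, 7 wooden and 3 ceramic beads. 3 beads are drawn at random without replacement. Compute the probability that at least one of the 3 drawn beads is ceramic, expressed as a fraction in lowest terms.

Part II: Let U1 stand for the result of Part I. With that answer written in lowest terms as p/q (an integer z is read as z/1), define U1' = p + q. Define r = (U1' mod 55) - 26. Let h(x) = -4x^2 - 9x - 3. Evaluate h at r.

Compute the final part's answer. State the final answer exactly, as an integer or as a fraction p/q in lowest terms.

Part I: total draws C(15,3) = 455; complement C(12,3) = 220; favorable 455 - 220 = 235; P = 47/91; answer 47/91
Part II: U1 = 47/91; threaded value p + q = 138; r = 2; -4*(2)^2 - 9*(2)^1 - 3 = (-16) + (-18) + (-3) = -37; answer -37

-37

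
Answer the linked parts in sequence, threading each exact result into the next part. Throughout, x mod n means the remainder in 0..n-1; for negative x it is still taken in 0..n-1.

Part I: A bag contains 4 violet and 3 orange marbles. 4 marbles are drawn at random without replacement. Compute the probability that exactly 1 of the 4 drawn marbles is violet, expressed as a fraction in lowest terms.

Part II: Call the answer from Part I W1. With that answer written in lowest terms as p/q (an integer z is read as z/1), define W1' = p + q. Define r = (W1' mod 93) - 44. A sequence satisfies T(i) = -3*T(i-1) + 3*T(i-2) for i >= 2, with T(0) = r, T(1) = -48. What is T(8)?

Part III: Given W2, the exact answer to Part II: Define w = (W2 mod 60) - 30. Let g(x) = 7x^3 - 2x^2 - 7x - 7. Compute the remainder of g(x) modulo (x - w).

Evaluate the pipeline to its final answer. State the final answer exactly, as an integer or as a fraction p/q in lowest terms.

Part I: total draws C(7,4) = 35; favorable C(4,1)*C(3,3) = 4; P = 4/35; answer 4/35
Part II: W1 = 4/35; threaded value p + q = 39; r = -5; T(2) = -3*(-48) + 3*(-5) = 129; iterating: T(2)=129, T(3)=-531, T(4)=1980, T(5)=-7533, T(6)=28539, T(7)=-108216, T(8)=410265; answer 410265
Part III: W2 = 410265; w = 15; remainder = value at the root: 7*(15)^3 - 2*(15)^2 - 7*(15)^1 - 7 = (23625) + (-450) + (-105) + (-7) = 23063; answer 23063

23063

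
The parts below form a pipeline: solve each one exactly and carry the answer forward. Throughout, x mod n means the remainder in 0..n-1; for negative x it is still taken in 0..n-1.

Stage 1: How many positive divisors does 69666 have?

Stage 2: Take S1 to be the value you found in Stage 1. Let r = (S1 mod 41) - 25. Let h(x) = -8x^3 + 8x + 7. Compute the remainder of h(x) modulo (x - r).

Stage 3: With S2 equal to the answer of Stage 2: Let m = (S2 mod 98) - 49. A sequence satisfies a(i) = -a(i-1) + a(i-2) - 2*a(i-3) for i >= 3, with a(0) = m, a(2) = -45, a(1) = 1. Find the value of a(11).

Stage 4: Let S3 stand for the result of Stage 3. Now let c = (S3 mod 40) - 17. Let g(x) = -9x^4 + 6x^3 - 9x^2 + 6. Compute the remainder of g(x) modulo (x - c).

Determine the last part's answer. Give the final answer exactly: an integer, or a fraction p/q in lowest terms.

Stage 1: 69666 = 2 * 3 * 17 * 683; number of divisors = (1+1) * (1+1) * (1+1) * (1+1) = 16; answer 16
Stage 2: S1 = 16; r = -9; remainder = value at the root: -8*(-9)^3 + 8*(-9)^1 + 7 = (5832) + (-72) + (7) = 5767; answer 5767
Stage 3: S2 = 5767; m = 34; a(3) = -1*(-45) + 1*(1) - 2*(34) = -22; iterating: a(3)=-22, a(4)=-25, a(5)=93, a(6)=-74, a(7)=217, a(8)=-477, a(9)=842, a(10)=-1753, a(11)=3549; answer 3549
Stage 4: S3 = 3549; c = 12; remainder = value at the root: -9*(12)^4 + 6*(12)^3 - 9*(12)^2 + 6 = (-186624) + (10368) + (-1296) + (6) = -177546; answer -177546

-177546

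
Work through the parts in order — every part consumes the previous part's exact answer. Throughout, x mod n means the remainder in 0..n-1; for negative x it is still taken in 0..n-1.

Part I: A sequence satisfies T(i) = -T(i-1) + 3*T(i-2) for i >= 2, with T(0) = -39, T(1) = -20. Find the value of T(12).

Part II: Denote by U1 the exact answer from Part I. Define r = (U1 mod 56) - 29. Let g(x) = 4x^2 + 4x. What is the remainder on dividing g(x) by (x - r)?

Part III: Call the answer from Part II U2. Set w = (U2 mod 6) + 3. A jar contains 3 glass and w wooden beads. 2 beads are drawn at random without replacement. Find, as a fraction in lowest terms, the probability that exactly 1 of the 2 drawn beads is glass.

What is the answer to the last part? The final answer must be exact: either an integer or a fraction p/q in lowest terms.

Part I: T(2) = -1*(-20) + 3*(-39) = -97; iterating: T(2)=-97, T(3)=37, T(4)=-328, T(5)=439, T(6)=-1423, T(7)=2740, T(8)=-7009, T(9)=15229, T(10)=-36256, T(11)=81943, T(12)=-190711; answer -190711
Part II: U1 = -190711; r = -4; remainder = value at the root: 4*(-4)^2 + 4*(-4)^1 = (64) + (-16) = 48; answer 48
Part III: U2 = 48; w = 3; total draws C(6,2) = 15; favorable C(3,1)*C(3,1) = 9; P = 3/5; answer 3/5

3/5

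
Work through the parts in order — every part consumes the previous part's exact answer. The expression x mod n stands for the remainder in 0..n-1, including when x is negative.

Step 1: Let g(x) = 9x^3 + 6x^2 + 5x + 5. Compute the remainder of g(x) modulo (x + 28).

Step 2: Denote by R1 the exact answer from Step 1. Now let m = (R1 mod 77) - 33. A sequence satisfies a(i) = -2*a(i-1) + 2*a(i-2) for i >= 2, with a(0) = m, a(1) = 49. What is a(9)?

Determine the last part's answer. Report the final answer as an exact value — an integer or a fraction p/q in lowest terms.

Step 1: remainder = value at the root: 9*(-28)^3 + 6*(-28)^2 + 5*(-28)^1 + 5 = (-197568) + (4704) + (-140) + (5) = -192999; answer -192999
Step 2: R1 = -192999; m = 7; a(2) = -2*(49) + 2*(7) = -84; iterating: a(2)=-84, a(3)=266, a(4)=-700, a(5)=1932, a(6)=-5264, a(7)=14392, a(8)=-39312, a(9)=107408; answer 107408

107408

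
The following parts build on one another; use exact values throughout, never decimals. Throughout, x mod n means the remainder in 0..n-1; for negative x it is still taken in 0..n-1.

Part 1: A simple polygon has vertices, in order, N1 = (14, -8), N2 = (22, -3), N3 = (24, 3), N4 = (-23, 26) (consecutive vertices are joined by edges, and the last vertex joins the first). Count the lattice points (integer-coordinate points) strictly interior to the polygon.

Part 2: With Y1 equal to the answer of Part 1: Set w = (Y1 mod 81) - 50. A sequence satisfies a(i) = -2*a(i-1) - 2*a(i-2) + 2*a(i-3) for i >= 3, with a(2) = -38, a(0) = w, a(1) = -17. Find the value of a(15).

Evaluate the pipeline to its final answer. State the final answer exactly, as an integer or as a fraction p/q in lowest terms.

Part 1: cross terms: (14*-3 - 22*-8)=134, (22*3 - 24*-3)=138, (24*26 - -23*3)=693, (-23*-8 - 14*26)=-180; twice the area = |785| = 785; area = 785/2; boundary points = 1 + 2 + 1 + 1 = 5; strictly interior points = area - boundary/2 + 1 = 391; answer 391
Part 2: Y1 = 391; w = 17; a(3) = -2*(-38) - 2*(-17) + 2*(17) = 144; iterating: a(3)=144, a(4)=-246, a(5)=128, a(6)=524, a(7)=-1796, a(8)=2800, a(9)=-960, a(10)=-7272, a(11)=22064, a(12)=-31504, a(13)=4336, a(14)=98464, a(15)=-268608; answer -268608

-268608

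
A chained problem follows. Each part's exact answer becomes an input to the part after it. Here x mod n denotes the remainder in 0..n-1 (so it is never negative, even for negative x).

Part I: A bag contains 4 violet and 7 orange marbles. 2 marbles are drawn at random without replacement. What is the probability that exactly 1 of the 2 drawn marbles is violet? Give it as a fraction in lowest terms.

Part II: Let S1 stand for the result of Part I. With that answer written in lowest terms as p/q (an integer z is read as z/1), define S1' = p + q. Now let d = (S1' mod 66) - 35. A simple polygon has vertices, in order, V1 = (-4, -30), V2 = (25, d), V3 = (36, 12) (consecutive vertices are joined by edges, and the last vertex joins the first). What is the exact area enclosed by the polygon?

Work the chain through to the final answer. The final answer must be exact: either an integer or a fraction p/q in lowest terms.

369

Part I: total draws C(11,2) = 55; favorable C(4,1)*C(7,1) = 28; P = 28/55; answer 28/55
Part II: S1 = 28/55; threaded value p + q = 83; d = -18; cross terms: (-4*-18 - 25*-30)=822, (25*12 - 36*-18)=948, (36*-30 - -4*12)=-1032; twice the area = |738| = 738; area = 369; answer 369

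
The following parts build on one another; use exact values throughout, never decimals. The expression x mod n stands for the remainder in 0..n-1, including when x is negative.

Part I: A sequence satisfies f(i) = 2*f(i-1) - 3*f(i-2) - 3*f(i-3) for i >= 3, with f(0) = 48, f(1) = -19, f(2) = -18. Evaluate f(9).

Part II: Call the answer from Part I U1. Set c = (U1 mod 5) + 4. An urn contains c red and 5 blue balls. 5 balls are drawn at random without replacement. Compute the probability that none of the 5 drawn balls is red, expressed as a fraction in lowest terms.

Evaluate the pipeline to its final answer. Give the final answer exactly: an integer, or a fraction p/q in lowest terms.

Part I: f(3) = 2*(-18) - 3*(-19) - 3*(48) = -123; iterating: f(3)=-123, f(4)=-135, f(5)=153, f(6)=1080, f(7)=2106, f(8)=513, f(9)=-8532; answer -8532
Part II: U1 = -8532; c = 7; total draws C(12,5) = 792; favorable C(5,5) = 1; P = 1/792; answer 1/792

1/792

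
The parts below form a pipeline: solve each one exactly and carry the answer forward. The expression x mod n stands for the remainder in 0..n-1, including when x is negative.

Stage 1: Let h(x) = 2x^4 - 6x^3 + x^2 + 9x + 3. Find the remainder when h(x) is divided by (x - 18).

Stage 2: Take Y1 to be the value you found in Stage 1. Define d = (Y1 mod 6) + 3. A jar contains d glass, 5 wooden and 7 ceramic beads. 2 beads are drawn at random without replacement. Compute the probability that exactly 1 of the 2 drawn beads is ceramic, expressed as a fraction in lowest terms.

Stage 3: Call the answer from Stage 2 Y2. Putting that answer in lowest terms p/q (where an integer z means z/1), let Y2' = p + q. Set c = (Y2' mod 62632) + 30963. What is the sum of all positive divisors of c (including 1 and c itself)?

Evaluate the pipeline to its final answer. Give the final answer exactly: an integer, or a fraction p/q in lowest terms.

31194

Stage 1: remainder = value at the root: 2*(18)^4 - 6*(18)^3 + 1*(18)^2 + 9*(18)^1 + 3 = (209952) + (-34992) + (324) + (162) + (3) = 175449; answer 175449
Stage 2: Y1 = 175449; d = 6; total draws C(18,2) = 153; favorable C(7,1)*C(11,1) = 77; P = 77/153; answer 77/153
Stage 3: Y2 = 77/153; threaded value p + q = 230; c = 31193; 31193 is prime, so its only divisors are 1 and 31193; sigma = 1 + 31193 = 31194; answer 31194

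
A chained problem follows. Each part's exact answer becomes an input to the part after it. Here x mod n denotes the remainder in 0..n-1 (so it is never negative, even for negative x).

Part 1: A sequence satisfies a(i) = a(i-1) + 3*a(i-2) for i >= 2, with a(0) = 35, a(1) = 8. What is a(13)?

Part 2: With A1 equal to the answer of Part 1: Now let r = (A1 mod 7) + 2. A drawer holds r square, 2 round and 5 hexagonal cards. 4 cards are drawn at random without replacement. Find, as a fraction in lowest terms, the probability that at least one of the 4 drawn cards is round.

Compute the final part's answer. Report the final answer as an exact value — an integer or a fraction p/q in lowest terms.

10/21

Part 1: a(2) = 1*(8) + 3*(35) = 113; iterating: a(2)=113, a(3)=137, a(4)=476, a(5)=887, a(6)=2315, a(7)=4976, a(8)=11921, a(9)=26849, a(10)=62612, a(11)=143159, a(12)=330995, a(13)=760472; answer 760472
Part 2: A1 = 760472; r = 8; total draws C(15,4) = 1365; complement C(13,4) = 715; favorable 1365 - 715 = 650; P = 10/21; answer 10/21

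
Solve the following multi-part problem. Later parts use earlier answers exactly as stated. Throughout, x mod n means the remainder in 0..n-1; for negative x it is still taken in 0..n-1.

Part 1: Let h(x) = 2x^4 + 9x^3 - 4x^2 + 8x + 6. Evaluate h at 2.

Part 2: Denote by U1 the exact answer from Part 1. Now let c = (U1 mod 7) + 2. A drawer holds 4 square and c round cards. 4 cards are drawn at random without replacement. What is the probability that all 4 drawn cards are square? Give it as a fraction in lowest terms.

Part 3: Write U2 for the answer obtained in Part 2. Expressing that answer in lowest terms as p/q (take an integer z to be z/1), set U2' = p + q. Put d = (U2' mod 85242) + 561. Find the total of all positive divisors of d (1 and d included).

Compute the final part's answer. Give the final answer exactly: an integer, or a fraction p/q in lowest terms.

Part 1: 2*(2)^4 + 9*(2)^3 - 4*(2)^2 + 8*(2)^1 + 6 = (32) + (72) + (-16) + (16) + (6) = 110; answer 110
Part 2: U1 = 110; c = 7; total draws C(11,4) = 330; favorable C(4,4) = 1; P = 1/330; answer 1/330
Part 3: U2 = 1/330; threaded value p + q = 331; d = 892; 892 = 2^2 * 223; sigma = (1 + 2 + 4) * (1 + 223) = 7 * 224 = 1568; answer 1568

1568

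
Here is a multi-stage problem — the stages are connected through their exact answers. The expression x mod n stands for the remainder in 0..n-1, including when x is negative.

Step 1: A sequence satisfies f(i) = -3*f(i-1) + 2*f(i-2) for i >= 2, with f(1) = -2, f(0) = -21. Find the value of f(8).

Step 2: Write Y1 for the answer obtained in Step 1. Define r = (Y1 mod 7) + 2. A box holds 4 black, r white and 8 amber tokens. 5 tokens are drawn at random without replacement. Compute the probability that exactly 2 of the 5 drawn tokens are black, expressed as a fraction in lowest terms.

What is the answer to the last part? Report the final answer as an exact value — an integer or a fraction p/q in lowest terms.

360/1001

Step 1: f(2) = -3*(-2) + 2*(-21) = -36; iterating: f(2)=-36, f(3)=104, f(4)=-384, f(5)=1360, f(6)=-4848, f(7)=17264, f(8)=-61488; answer -61488
Step 2: Y1 = -61488; r = 2; total draws C(14,5) = 2002; favorable C(4,2)*C(10,3) = 720; P = 360/1001; answer 360/1001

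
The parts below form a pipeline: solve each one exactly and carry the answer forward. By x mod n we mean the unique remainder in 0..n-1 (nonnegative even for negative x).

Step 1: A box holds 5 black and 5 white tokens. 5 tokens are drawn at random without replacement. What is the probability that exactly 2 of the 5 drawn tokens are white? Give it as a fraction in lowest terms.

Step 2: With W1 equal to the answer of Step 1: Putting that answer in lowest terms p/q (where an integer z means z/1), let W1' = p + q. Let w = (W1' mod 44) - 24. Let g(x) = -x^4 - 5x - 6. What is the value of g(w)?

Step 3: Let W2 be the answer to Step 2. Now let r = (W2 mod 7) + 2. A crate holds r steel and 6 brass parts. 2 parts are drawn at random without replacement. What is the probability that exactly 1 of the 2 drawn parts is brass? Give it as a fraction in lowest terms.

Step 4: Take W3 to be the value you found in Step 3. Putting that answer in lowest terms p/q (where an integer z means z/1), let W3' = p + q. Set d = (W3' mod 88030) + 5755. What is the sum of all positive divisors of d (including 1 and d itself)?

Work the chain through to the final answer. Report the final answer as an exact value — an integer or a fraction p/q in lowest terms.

11904

Step 1: total draws C(10,5) = 252; favorable C(5,2)*C(5,3) = 100; P = 25/63; answer 25/63
Step 2: W1 = 25/63; threaded value p + q = 88; w = -24; -1*(-24)^4 - 5*(-24)^1 - 6 = (-331776) + (120) + (-6) = -331662; answer -331662
Step 3: W2 = -331662; r = 7; total draws C(13,2) = 78; favorable C(6,1)*C(7,1) = 42; P = 7/13; answer 7/13
Step 4: W3 = 7/13; threaded value p + q = 20; d = 5775; 5775 = 3 * 5^2 * 7 * 11; sigma = (1 + 3) * (1 + 5 + 25) * (1 + 7) * (1 + 11) = 4 * 31 * 8 * 12 = 11904; answer 11904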